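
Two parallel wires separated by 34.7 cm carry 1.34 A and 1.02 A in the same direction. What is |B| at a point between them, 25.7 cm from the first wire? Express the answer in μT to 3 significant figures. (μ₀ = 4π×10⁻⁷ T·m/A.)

B ≈ 1.22 μT

Each long wire gives B = μ₀I/(2πd). Distances are d₁ = 0.257 m and d₂ = 0.09 m.
B₁ = 1.04×10⁻⁶ T, B₂ = 2.27×10⁻⁶ T.
Between parallel currents the two contributions point in opposite directions, so they subtract. B = |B₁ − B₂| = |1.04×10⁻⁶ − 2.27×10⁻⁶| = 1.22×10⁻⁶ T.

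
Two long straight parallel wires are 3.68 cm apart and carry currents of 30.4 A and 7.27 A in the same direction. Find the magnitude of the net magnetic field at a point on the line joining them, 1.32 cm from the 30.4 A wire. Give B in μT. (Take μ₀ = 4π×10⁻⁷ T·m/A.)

B ≈ 399 μT

Each long wire gives B = μ₀I/(2πd). Distances are d₁ = 0.0132 m and d₂ = 0.0236 m.
B₁ = 4.61×10⁻⁴ T, B₂ = 6.16×10⁻⁵ T.
Between parallel currents the two contributions point in opposite directions, so they subtract. B = |B₁ − B₂| = |4.61×10⁻⁴ − 6.16×10⁻⁵| = 3.99×10⁻⁴ T.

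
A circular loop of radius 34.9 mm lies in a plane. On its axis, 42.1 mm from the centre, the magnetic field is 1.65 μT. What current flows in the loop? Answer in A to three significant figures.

On the axis of a loop, B = μ₀IR²/[2(R²+z²)^(3/2)], so I = 2B(R²+z²)^(3/2)/(μ₀R²).
R² + z² = 0.001218 + 0.001772 = 0.00299 m²; raised to 3/2 gives 1.64×10⁻⁴ m³.
I = 2 × 1.65×10⁻⁶ × 1.64×10⁻⁴ / (1.26×10⁻⁶ × 0.001218) = 0.353 A.

I ≈ 0.353 A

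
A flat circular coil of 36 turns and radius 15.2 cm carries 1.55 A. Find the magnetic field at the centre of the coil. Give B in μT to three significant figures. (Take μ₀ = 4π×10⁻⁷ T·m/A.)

B ≈ 231 μT

For an N-turn flat coil, B = Nμ₀I/(2R) with R = 0.152 m.
B = 36 × 6.41×10⁻⁶ T = 2.31×10⁻⁴ T.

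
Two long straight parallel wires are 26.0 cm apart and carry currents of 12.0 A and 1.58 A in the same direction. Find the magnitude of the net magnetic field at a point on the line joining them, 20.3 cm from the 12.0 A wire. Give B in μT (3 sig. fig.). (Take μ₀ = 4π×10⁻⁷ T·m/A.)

Each long wire gives B = μ₀I/(2πd). Distances are d₁ = 0.203 m and d₂ = 0.057 m.
B₁ = 1.18×10⁻⁵ T, B₂ = 5.54×10⁻⁶ T.
Between parallel currents the two contributions point in opposite directions, so they subtract. B = |B₁ − B₂| = |1.18×10⁻⁵ − 5.54×10⁻⁶| = 6.28×10⁻⁶ T.

B ≈ 6.28 μT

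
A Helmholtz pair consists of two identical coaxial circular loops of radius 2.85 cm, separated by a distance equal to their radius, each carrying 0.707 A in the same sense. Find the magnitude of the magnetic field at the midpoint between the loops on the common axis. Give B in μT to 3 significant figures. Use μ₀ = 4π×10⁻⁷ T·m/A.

B ≈ 22.3 μT

Each loop contributes B = μ₀IR²/[2(R²+z²)^(3/2)] on the axis, with z measured from that loop.
Loop 1 (z = 0.01425 m): B₁ = 1.12×10⁻⁵ T. Loop 2 (z = 0.01425 m): B₂ = 1.12×10⁻⁵ T.
The fields add: B = B₁ + B₂ = 2.23×10⁻⁵ T.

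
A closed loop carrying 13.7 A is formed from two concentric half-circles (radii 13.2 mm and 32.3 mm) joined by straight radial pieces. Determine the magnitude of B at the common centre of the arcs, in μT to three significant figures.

The radial connectors point toward the centre, so dl × r̂ = 0 and they contribute nothing.
Each semicircle gives μ₀I/(4R): inner arc 3.26×10⁻⁴ T, outer arc 1.33×10⁻⁴ T.
The two arcs carry current in opposite angular senses, so their fields oppose: B = |3.26×10⁻⁴ − 1.33×10⁻⁴| = 1.93×10⁻⁴ T.

B ≈ 193 μT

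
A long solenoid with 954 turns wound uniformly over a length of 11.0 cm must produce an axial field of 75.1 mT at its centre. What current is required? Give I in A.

Inside a long solenoid B = μ₀nI with n = 8673 m⁻¹, so I = B/(μ₀n).
I = 7.51×10⁻² / (4π×10⁻⁷ × 8673) = 6.89 A.

I ≈ 6.89 A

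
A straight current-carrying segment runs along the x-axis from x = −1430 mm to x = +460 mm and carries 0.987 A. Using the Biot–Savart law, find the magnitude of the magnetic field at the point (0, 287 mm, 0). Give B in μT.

B ≈ 0.629 μT

For a finite straight segment, B = (μ₀I/4πd)(sinθ₁ + sinθ₂), where θ₁, θ₂ are the angles from the perpendicular to each end.
The perpendicular distance is d = 0.287 m; the end-offsets along the wire are a = 1.43 m and b = 0.46 m.
sinθ₁ = 1.43/√(1.43²+0.287²) = 0.9804; sinθ₂ = 0.46/√(0.46²+0.287²) = 0.8484.
B = (4π×10⁻⁷ × 0.987) / (4π × 0.287) × (0.9804 + 0.8484) = 6.29×10⁻⁷ T.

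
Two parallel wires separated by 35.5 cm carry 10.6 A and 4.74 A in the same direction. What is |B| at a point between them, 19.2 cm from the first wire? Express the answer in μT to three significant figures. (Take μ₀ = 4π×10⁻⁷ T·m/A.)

Each long wire gives B = μ₀I/(2πd). Distances are d₁ = 0.192 m and d₂ = 0.163 m.
B₁ = 1.10×10⁻⁵ T, B₂ = 5.82×10⁻⁶ T.
Between parallel currents the two contributions point in opposite directions, so they subtract. B = |B₁ − B₂| = |1.10×10⁻⁵ − 5.82×10⁻⁶| = 5.23×10⁻⁶ T.

B ≈ 5.23 μT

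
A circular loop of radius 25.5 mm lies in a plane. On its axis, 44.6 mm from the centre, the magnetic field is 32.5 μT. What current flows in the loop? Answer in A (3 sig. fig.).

On the axis of a loop, B = μ₀IR²/[2(R²+z²)^(3/2)], so I = 2B(R²+z²)^(3/2)/(μ₀R²).
R² + z² = 0.0006503 + 0.001989 = 0.002639 m²; raised to 3/2 gives 1.36×10⁻⁴ m³.
I = 2 × 3.25×10⁻⁵ × 1.36×10⁻⁴ / (1.26×10⁻⁶ × 0.0006503) = 10.8 A.

I ≈ 10.8 A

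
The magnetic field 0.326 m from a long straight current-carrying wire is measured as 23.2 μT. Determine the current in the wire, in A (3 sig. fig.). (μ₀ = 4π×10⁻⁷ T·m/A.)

For a long straight wire B = μ₀I/(2πd), so I = 2πdB/μ₀.
I = 2π × 0.326 × 2.32×10⁻⁵ / (4π×10⁻⁷) = 37.8 A.

I ≈ 37.8 A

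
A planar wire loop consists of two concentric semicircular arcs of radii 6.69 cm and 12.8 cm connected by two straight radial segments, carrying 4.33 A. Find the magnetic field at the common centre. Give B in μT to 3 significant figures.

The radial connectors point toward the centre, so dl × r̂ = 0 and they contribute nothing.
Each semicircle gives μ₀I/(4R): inner arc 2.03×10⁻⁵ T, outer arc 1.06×10⁻⁵ T.
The two arcs carry current in opposite angular senses, so their fields oppose: B = |2.03×10⁻⁵ − 1.06×10⁻⁵| = 9.71×10⁻⁶ T.

B ≈ 9.71 μT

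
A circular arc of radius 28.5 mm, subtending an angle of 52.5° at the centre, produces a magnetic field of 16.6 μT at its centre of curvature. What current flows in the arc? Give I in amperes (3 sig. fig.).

For a circular arc, B = μ₀Iφ/(4πR) with φ in radians; here φ = 0.9163 rad.
So I = 4πRB/(μ₀φ) = 4π × 0.0285 × 1.66×10⁻⁵ / (4π×10⁻⁷ × 0.9163) = 5.16 A.

I ≈ 5.16 A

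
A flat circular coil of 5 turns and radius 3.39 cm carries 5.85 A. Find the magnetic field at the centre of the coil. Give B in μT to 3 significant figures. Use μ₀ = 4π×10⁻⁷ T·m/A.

For an N-turn flat coil, B = Nμ₀I/(2R) with R = 0.0339 m.
B = 5 × 1.08×10⁻⁴ T = 5.42×10⁻⁴ T.

B ≈ 542 μT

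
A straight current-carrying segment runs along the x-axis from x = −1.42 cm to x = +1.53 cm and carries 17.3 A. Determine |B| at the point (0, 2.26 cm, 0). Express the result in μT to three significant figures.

B ≈ 83.6 μT

For a finite straight segment, B = (μ₀I/4πd)(sinθ₁ + sinθ₂), where θ₁, θ₂ are the angles from the perpendicular to each end.
The perpendicular distance is d = 0.0226 m; the end-offsets along the wire are a = 0.0142 m and b = 0.0153 m.
sinθ₁ = 0.0142/√(0.0142²+0.0226²) = 0.5320; sinθ₂ = 0.0153/√(0.0153²+0.0226²) = 0.5606.
B = (4π×10⁻⁷ × 17.3) / (4π × 0.0226) × (0.5320 + 0.5606) = 8.36×10⁻⁵ T.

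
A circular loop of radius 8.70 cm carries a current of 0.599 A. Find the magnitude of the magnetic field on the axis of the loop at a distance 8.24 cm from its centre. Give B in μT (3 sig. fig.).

On the axis of a circular loop, B = μ₀IR² / [2(R²+z²)^(3/2)].
R² + z² = (0.087)² + (0.0824)² = 0.01436 m², and (R²+z²)^(3/2) = 1.72×10⁻³ m³.
B = (4π×10⁻⁷ × 0.599 × 0.007569) / (2 × 1.72×10⁻³) = 1.66×10⁻⁶ T.

B ≈ 1.66 μT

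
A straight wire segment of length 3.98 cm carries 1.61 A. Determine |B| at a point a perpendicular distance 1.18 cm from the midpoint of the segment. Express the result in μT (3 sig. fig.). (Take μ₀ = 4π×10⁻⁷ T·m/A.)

B ≈ 23.5 μT

For a finite straight segment, B = (μ₀I/4πd)(sinθ₁ + sinθ₂), where θ₁, θ₂ are the angles from the perpendicular to each end.
The perpendicular from the point meets the wire at its midpoint, so each end is L/2 = 0.0199 m away along the wire.
sinθ₁ = 0.0199/√(0.0199²+0.0118²) = 0.8602; sinθ₂ = 0.0199/√(0.0199²+0.0118²) = 0.8602.
B = (4π×10⁻⁷ × 1.61) / (4π × 0.0118) × (0.8602 + 0.8602) = 2.35×10⁻⁵ T.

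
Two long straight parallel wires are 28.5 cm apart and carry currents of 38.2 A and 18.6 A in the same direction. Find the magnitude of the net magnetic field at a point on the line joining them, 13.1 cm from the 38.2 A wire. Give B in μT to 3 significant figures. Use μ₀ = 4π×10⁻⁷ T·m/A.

B ≈ 34.2 μT

Each long wire gives B = μ₀I/(2πd). Distances are d₁ = 0.131 m and d₂ = 0.154 m.
B₁ = 5.83×10⁻⁵ T, B₂ = 2.42×10⁻⁵ T.
Between parallel currents the two contributions point in opposite directions, so they subtract. B = |B₁ − B₂| = |5.83×10⁻⁵ − 2.42×10⁻⁵| = 3.42×10⁻⁵ T.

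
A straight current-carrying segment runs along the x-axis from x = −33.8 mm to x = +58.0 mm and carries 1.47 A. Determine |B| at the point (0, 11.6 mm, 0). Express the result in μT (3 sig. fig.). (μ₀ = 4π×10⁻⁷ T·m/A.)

For a finite straight segment, B = (μ₀I/4πd)(sinθ₁ + sinθ₂), where θ₁, θ₂ are the angles from the perpendicular to each end.
The perpendicular distance is d = 0.0116 m; the end-offsets along the wire are a = 0.0338 m and b = 0.058 m.
sinθ₁ = 0.0338/√(0.0338²+0.0116²) = 0.9458; sinθ₂ = 0.058/√(0.058²+0.0116²) = 0.9806.
B = (4π×10⁻⁷ × 1.47) / (4π × 0.0116) × (0.9458 + 0.9806) = 2.44×10⁻⁵ T.

B ≈ 24.4 μT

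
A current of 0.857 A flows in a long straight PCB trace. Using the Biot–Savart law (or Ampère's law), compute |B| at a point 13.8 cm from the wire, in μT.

B ≈ 1.24 μT

For an infinitely long straight wire, B = μ₀I/(2πd).
B = (4π×10⁻⁷ × 0.857) / (2π × 0.138) = 1.24×10⁻⁶ T.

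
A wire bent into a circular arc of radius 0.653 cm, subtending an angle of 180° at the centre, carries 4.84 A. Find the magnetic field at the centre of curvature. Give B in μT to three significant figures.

The Biot–Savart field of a circular arc at its centre is B = μ₀Iφ/(4πR), with φ = 3.142 rad.
B = (4π×10⁻⁷ × 4.84 × 3.142) / (4π × 0.00653) = 2.33×10⁻⁴ T.

B ≈ 233 μT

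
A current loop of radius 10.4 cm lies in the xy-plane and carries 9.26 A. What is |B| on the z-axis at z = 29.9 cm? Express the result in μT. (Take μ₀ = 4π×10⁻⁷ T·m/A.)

B ≈ 1.98 μT

On the axis of a circular loop, B = μ₀IR² / [2(R²+z²)^(3/2)].
R² + z² = (0.104)² + (0.299)² = 0.1002 m², and (R²+z²)^(3/2) = 3.17×10⁻² m³.
B = (4π×10⁻⁷ × 9.26 × 0.01082) / (2 × 3.17×10⁻²) = 1.98×10⁻⁶ T.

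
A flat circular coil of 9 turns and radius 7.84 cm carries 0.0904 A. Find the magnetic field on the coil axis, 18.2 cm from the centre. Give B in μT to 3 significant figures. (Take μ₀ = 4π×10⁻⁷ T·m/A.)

B ≈ 0.404 μT

For an N-turn flat coil, B = Nμ₀IR²/[2(R²+z²)^(3/2)] with R = 0.0784 m, z = 0.182 m.
B = 9 × 4.49×10⁻⁸ T = 4.04×10⁻⁷ T.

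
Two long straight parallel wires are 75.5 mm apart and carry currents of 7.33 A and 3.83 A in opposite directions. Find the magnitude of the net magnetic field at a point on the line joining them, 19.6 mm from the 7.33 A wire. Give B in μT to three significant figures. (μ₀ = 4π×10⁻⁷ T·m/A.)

Each long wire gives B = μ₀I/(2πd). Distances are d₁ = 0.0196 m and d₂ = 0.0559 m.
B₁ = 7.48×10⁻⁵ T, B₂ = 1.37×10⁻⁵ T.
Between antiparallel currents both contributions point the same way, so they add. B = B₁ + B₂ = 7.48×10⁻⁵ + 1.37×10⁻⁵ = 8.85×10⁻⁵ T.

B ≈ 88.5 μT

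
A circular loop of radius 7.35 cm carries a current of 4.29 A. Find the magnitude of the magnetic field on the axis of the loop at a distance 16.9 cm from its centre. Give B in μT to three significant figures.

B ≈ 2.33 μT

On the axis of a circular loop, B = μ₀IR² / [2(R²+z²)^(3/2)].
R² + z² = (0.0735)² + (0.169)² = 0.03396 m², and (R²+z²)^(3/2) = 6.26×10⁻³ m³.
B = (4π×10⁻⁷ × 4.29 × 0.005402) / (2 × 6.26×10⁻³) = 2.33×10⁻⁶ T.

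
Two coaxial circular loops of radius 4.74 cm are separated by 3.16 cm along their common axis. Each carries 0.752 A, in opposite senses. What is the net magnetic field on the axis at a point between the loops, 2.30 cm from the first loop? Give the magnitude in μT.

Each loop contributes B = μ₀IR²/[2(R²+z²)^(3/2)] on the axis, with z measured from that loop.
Loop 1 (z = 0.023 m): B₁ = 7.26×10⁻⁶ T. Loop 2 (z = 0.0086 m): B₂ = 9.50×10⁻⁶ T.
The fields oppose: B = |B₁ − B₂| = 2.24×10⁻⁶ T.

B ≈ 2.24 μT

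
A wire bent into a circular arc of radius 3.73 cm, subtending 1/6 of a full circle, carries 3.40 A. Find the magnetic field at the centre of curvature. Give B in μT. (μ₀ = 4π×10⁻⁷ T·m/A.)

The Biot–Savart field of a circular arc at its centre is B = μ₀Iφ/(4πR), with φ = 1.047 rad.
B = (4π×10⁻⁷ × 3.40 × 1.047) / (4π × 0.0373) = 9.55×10⁻⁶ T.

B ≈ 9.55 μT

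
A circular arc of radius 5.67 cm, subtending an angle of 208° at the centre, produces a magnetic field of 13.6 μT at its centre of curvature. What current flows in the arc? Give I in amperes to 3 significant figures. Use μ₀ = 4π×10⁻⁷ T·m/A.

I ≈ 2.12 A

For a circular arc, B = μ₀Iφ/(4πR) with φ in radians; here φ = 3.63 rad.
So I = 4πRB/(μ₀φ) = 4π × 0.0567 × 1.36×10⁻⁵ / (4π×10⁻⁷ × 3.63) = 2.12 A.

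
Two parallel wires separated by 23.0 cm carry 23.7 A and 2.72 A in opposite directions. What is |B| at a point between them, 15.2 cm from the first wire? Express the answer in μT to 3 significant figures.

Each long wire gives B = μ₀I/(2πd). Distances are d₁ = 0.152 m and d₂ = 0.078 m.
B₁ = 3.12×10⁻⁵ T, B₂ = 6.97×10⁻⁶ T.
Between antiparallel currents both contributions point the same way, so they add. B = B₁ + B₂ = 3.12×10⁻⁵ + 6.97×10⁻⁶ = 3.82×10⁻⁵ T.

B ≈ 38.2 μT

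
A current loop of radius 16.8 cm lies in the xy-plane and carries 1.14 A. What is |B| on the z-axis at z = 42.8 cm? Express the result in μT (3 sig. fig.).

On the axis of a circular loop, B = μ₀IR² / [2(R²+z²)^(3/2)].
R² + z² = (0.168)² + (0.428)² = 0.2114 m², and (R²+z²)^(3/2) = 9.72×10⁻² m³.
B = (4π×10⁻⁷ × 1.14 × 0.02822) / (2 × 9.72×10⁻²) = 2.08×10⁻⁷ T.

B ≈ 0.208 μT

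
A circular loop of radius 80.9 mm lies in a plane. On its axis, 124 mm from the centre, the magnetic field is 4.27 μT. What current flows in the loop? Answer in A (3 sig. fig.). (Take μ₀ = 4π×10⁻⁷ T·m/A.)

On the axis of a loop, B = μ₀IR²/[2(R²+z²)^(3/2)], so I = 2B(R²+z²)^(3/2)/(μ₀R²).
R² + z² = 0.006545 + 0.01538 = 0.02192 m²; raised to 3/2 gives 3.25×10⁻³ m³.
I = 2 × 4.27×10⁻⁶ × 3.25×10⁻³ / (1.26×10⁻⁶ × 0.006545) = 3.37 A.

I ≈ 3.37 A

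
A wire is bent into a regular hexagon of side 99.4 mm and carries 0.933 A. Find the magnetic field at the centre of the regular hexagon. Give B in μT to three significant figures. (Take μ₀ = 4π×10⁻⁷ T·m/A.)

Each side is a finite straight segment at perpendicular distance d = a/(2 tan(π/6)) = 0.08608 m from the centre, with end-angles ±π/6.
One side contributes B₁ = (μ₀I/4πd)·2 sin(π/6) = 1.08×10⁻⁶ T.
All 6 sides add in the same direction: B = 6 × 1.08×10⁻⁶ = 6.50×10⁻⁶ T.

B ≈ 6.50 μT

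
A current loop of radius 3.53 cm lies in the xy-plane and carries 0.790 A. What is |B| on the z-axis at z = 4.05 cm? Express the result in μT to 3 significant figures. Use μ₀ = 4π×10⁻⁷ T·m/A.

B ≈ 3.99 μT

On the axis of a circular loop, B = μ₀IR² / [2(R²+z²)^(3/2)].
R² + z² = (0.0353)² + (0.0405)² = 0.002886 m², and (R²+z²)^(3/2) = 1.55×10⁻⁴ m³.
B = (4π×10⁻⁷ × 0.790 × 0.001246) / (2 × 1.55×10⁻⁴) = 3.99×10⁻⁶ T.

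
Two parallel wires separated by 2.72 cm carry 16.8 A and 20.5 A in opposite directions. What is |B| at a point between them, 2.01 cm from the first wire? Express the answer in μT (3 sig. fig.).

B ≈ 745 μT

Each long wire gives B = μ₀I/(2πd). Distances are d₁ = 0.0201 m and d₂ = 0.0071 m.
B₁ = 1.67×10⁻⁴ T, B₂ = 5.77×10⁻⁴ T.
Between antiparallel currents both contributions point the same way, so they add. B = B₁ + B₂ = 1.67×10⁻⁴ + 5.77×10⁻⁴ = 7.45×10⁻⁴ T.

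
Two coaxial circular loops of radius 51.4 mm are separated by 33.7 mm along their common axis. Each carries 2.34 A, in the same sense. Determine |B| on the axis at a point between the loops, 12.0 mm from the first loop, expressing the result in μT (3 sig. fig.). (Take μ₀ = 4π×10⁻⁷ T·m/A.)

B ≈ 48.8 μT

Each loop contributes B = μ₀IR²/[2(R²+z²)^(3/2)] on the axis, with z measured from that loop.
Loop 1 (z = 0.012 m): B₁ = 2.64×10⁻⁵ T. Loop 2 (z = 0.0217 m): B₂ = 2.24×10⁻⁵ T.
The fields add: B = B₁ + B₂ = 4.88×10⁻⁵ T.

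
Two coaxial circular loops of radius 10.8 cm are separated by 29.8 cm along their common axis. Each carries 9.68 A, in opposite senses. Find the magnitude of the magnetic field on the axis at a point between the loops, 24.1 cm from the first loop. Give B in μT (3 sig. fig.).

Each loop contributes B = μ₀IR²/[2(R²+z²)^(3/2)] on the axis, with z measured from that loop.
Loop 1 (z = 0.241 m): B₁ = 3.85×10⁻⁶ T. Loop 2 (z = 0.057 m): B₂ = 3.90×10⁻⁵ T.
The fields oppose: B = |B₁ − B₂| = 3.51×10⁻⁵ T.

B ≈ 35.1 μT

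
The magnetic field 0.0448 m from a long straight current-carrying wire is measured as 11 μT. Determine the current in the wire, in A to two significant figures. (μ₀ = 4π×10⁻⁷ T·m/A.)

I ≈ 2.5 A

For a long straight wire B = μ₀I/(2πd), so I = 2πdB/μ₀.
I = 2π × 0.0448 × 1.10×10⁻⁵ / (4π×10⁻⁷) = 2.46 A.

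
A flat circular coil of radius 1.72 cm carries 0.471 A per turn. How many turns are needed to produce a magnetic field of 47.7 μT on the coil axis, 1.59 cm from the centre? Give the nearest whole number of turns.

For an N-turn coil, B = Nμ₀IR²/[2(R²+z²)^(3/2)]. A single turn gives B₁ = 6.81×10⁻⁶ T with R = 0.0172 m, z = 0.0159 m.
N = B/B₁ = 4.77×10⁻⁵ / 6.81×10⁻⁶ = 7.00.

N = 7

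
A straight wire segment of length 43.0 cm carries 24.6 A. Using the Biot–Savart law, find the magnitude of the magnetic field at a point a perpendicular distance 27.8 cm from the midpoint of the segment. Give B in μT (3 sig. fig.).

For a finite straight segment, B = (μ₀I/4πd)(sinθ₁ + sinθ₂), where θ₁, θ₂ are the angles from the perpendicular to each end.
The perpendicular from the point meets the wire at its midpoint, so each end is L/2 = 0.215 m away along the wire.
sinθ₁ = 0.215/√(0.215²+0.278²) = 0.6118; sinθ₂ = 0.215/√(0.215²+0.278²) = 0.6118.
B = (4π×10⁻⁷ × 24.6) / (4π × 0.278) × (0.6118 + 0.6118) = 1.08×10⁻⁵ T.

B ≈ 10.8 μT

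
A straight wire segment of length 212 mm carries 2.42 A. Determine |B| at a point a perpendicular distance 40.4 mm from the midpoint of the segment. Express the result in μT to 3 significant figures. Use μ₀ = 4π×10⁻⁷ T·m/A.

For a finite straight segment, B = (μ₀I/4πd)(sinθ₁ + sinθ₂), where θ₁, θ₂ are the angles from the perpendicular to each end.
The perpendicular from the point meets the wire at its midpoint, so each end is L/2 = 0.106 m away along the wire.
sinθ₁ = 0.106/√(0.106²+0.0404²) = 0.9344; sinθ₂ = 0.106/√(0.106²+0.0404²) = 0.9344.
B = (4π×10⁻⁷ × 2.42) / (4π × 0.0404) × (0.9344 + 0.9344) = 1.12×10⁻⁵ T.

B ≈ 11.2 μT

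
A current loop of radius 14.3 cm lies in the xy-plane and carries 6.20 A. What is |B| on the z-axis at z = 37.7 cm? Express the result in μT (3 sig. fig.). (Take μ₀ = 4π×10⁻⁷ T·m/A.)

On the axis of a circular loop, B = μ₀IR² / [2(R²+z²)^(3/2)].
R² + z² = (0.143)² + (0.377)² = 0.1626 m², and (R²+z²)^(3/2) = 6.56×10⁻² m³.
B = (4π×10⁻⁷ × 6.20 × 0.02045) / (2 × 6.56×10⁻²) = 1.22×10⁻⁶ T.

B ≈ 1.22 μT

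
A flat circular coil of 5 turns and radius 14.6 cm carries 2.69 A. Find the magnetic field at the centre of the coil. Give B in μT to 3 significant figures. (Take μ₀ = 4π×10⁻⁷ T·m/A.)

For an N-turn flat coil, B = Nμ₀I/(2R) with R = 0.146 m.
B = 5 × 1.16×10⁻⁵ T = 5.79×10⁻⁵ T.

B ≈ 57.9 μT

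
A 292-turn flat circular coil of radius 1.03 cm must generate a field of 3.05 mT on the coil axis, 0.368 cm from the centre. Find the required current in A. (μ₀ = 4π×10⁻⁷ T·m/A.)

For an N-turn coil, B = Nμ₀IR²/[2(R²+z²)^(3/2)] with R = 0.0103 m, z = 0.00368 m, so I = 2B(R²+z²)^(3/2)/(Nμ₀R²) = 2 × 3.05×10⁻³ × 1.31×10⁻⁶ / (292 × 4π×10⁻⁷ × 0.0001061) = 0.205 A.

I ≈ 0.205 A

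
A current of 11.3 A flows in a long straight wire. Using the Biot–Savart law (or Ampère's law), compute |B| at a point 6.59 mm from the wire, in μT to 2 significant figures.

For an infinitely long straight wire, B = μ₀I/(2πd).
B = (4π×10⁻⁷ × 11.3) / (2π × 0.00659) = 3.43×10⁻⁴ T.

B ≈ 340 μT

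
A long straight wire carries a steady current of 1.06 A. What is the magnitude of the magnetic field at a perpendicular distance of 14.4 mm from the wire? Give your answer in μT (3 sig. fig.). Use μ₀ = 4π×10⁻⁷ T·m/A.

B ≈ 14.7 μT

For an infinitely long straight wire, B = μ₀I/(2πd).
B = (4π×10⁻⁷ × 1.06) / (2π × 0.0144) = 1.47×10⁻⁵ T.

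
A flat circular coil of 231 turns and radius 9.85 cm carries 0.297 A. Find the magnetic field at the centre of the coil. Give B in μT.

For an N-turn flat coil, B = Nμ₀I/(2R) with R = 0.0985 m.
B = 231 × 1.89×10⁻⁶ T = 4.38×10⁻⁴ T.

B ≈ 438 μT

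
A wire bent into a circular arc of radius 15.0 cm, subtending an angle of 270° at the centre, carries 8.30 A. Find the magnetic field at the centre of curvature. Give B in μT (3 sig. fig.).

B ≈ 26.1 μT

The Biot–Savart field of a circular arc at its centre is B = μ₀Iφ/(4πR), with φ = 4.712 rad.
B = (4π×10⁻⁷ × 8.30 × 4.712) / (4π × 0.15) = 2.61×10⁻⁵ T.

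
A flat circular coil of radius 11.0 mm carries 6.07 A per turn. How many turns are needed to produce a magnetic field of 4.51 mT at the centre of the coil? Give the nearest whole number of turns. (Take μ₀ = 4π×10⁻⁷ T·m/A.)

N = 13

For an N-turn coil, B = Nμ₀I/(2R). A single turn gives B₁ = 3.47×10⁻⁴ T with R = 0.011 m.
N = B/B₁ = 4.51×10⁻³ / 3.47×10⁻⁴ = 13.01.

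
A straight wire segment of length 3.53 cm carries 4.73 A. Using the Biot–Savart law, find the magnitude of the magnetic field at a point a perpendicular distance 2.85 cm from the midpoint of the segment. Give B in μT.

B ≈ 17.5 μT

For a finite straight segment, B = (μ₀I/4πd)(sinθ₁ + sinθ₂), where θ₁, θ₂ are the angles from the perpendicular to each end.
The perpendicular from the point meets the wire at its midpoint, so each end is L/2 = 0.01765 m away along the wire.
sinθ₁ = 0.01765/√(0.01765²+0.0285²) = 0.5265; sinθ₂ = 0.01765/√(0.01765²+0.0285²) = 0.5265.
B = (4π×10⁻⁷ × 4.73) / (4π × 0.0285) × (0.5265 + 0.5265) = 1.75×10⁻⁵ T.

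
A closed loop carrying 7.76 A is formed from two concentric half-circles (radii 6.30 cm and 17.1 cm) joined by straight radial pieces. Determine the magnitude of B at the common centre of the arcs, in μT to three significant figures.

The radial connectors point toward the centre, so dl × r̂ = 0 and they contribute nothing.
Each semicircle gives μ₀I/(4R): inner arc 3.87×10⁻⁵ T, outer arc 1.43×10⁻⁵ T.
The two arcs carry current in opposite angular senses, so their fields oppose: B = |3.87×10⁻⁵ − 1.43×10⁻⁵| = 2.44×10⁻⁵ T.

B ≈ 24.4 μT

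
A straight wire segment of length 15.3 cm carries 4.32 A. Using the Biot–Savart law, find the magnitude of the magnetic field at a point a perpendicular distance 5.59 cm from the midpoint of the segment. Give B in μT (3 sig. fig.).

For a finite straight segment, B = (μ₀I/4πd)(sinθ₁ + sinθ₂), where θ₁, θ₂ are the angles from the perpendicular to each end.
The perpendicular from the point meets the wire at its midpoint, so each end is L/2 = 0.0765 m away along the wire.
sinθ₁ = 0.0765/√(0.0765²+0.0559²) = 0.8074; sinθ₂ = 0.0765/√(0.0765²+0.0559²) = 0.8074.
B = (4π×10⁻⁷ × 4.32) / (4π × 0.0559) × (0.8074 + 0.8074) = 1.25×10⁻⁵ T.

B ≈ 12.5 μT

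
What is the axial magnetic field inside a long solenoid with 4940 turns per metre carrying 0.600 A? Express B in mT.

Inside a long solenoid, B = μ₀nI with n = 4940 turns/m.
B = 4π×10⁻⁷ × 4940 × 0.600 = 3.72×10⁻³ T.

B ≈ 3.72 mT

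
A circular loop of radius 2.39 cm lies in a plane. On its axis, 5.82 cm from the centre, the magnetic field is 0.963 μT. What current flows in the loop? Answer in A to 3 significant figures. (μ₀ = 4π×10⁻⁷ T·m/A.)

On the axis of a loop, B = μ₀IR²/[2(R²+z²)^(3/2)], so I = 2B(R²+z²)^(3/2)/(μ₀R²).
R² + z² = 0.0005712 + 0.003387 = 0.003958 m²; raised to 3/2 gives 2.49×10⁻⁴ m³.
I = 2 × 9.63×10⁻⁷ × 2.49×10⁻⁴ / (1.26×10⁻⁶ × 0.0005712) = 0.668 A.

I ≈ 0.668 A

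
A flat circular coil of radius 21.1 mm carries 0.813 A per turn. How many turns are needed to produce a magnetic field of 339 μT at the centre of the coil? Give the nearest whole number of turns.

N = 14

For an N-turn coil, B = Nμ₀I/(2R). A single turn gives B₁ = 2.42×10⁻⁵ T with R = 0.0211 m.
N = B/B₁ = 3.39×10⁻⁴ / 2.42×10⁻⁵ = 14.00.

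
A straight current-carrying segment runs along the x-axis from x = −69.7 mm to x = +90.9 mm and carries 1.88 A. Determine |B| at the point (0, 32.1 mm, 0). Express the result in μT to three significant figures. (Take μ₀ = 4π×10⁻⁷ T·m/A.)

For a finite straight segment, B = (μ₀I/4πd)(sinθ₁ + sinθ₂), where θ₁, θ₂ are the angles from the perpendicular to each end.
The perpendicular distance is d = 0.0321 m; the end-offsets along the wire are a = 0.0697 m and b = 0.0909 m.
sinθ₁ = 0.0697/√(0.0697²+0.0321²) = 0.9083; sinθ₂ = 0.0909/√(0.0909²+0.0321²) = 0.9429.
B = (4π×10⁻⁷ × 1.88) / (4π × 0.0321) × (0.9083 + 0.9429) = 1.08×10⁻⁵ T.

B ≈ 10.8 μT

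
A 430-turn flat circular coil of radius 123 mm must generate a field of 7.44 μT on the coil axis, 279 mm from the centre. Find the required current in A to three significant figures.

For an N-turn coil, B = Nμ₀IR²/[2(R²+z²)^(3/2)] with R = 0.123 m, z = 0.279 m, so I = 2B(R²+z²)^(3/2)/(Nμ₀R²) = 2 × 7.44×10⁻⁶ × 2.83×10⁻² / (430 × 4π×10⁻⁷ × 0.01513) = 5.16×10⁻² A.

I ≈ 0.0516 A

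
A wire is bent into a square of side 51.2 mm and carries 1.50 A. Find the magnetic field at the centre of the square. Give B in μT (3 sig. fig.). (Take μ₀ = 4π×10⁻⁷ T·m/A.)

Each side is a finite straight segment at perpendicular distance d = a/(2 tan(π/4)) = 0.0256 m from the centre, with end-angles ±π/4.
One side contributes B₁ = (μ₀I/4πd)·2 sin(π/4) = 8.29×10⁻⁶ T.
All 4 sides add in the same direction: B = 4 × 8.29×10⁻⁶ = 3.31×10⁻⁵ T.

B ≈ 33.1 μT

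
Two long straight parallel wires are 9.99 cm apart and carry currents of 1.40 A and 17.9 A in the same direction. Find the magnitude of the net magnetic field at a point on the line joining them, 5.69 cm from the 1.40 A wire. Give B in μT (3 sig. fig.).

B ≈ 78.3 μT

Each long wire gives B = μ₀I/(2πd). Distances are d₁ = 0.0569 m and d₂ = 0.043 m.
B₁ = 4.92×10⁻⁶ T, B₂ = 8.33×10⁻⁵ T.
Between parallel currents the two contributions point in opposite directions, so they subtract. B = |B₁ − B₂| = |4.92×10⁻⁶ − 8.33×10⁻⁵| = 7.83×10⁻⁵ T.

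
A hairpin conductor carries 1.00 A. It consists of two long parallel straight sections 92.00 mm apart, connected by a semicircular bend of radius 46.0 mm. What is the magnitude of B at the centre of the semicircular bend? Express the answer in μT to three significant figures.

B ≈ 11.2 μT

The semicircular arc contributes B_arc = μ₀I·π/(4πR) = μ₀I/(4R) = 6.83×10⁻⁶ T.
Each semi-infinite lead is at perpendicular distance R = 0.046 m from the centre, with the perpendicular foot at its near end, so it contributes μ₀I/(4πR); both point the same way, together 4.35×10⁻⁶ T.
Arc and leads all point the same direction: B = 6.83×10⁻⁶ + 4.35×10⁻⁶ = 1.12×10⁻⁵ T.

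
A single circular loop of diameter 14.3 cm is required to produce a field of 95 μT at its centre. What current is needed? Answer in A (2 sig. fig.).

At the centre of a circular loop B = μ₀I/(2R), so I = 2RB/μ₀.
With R = 0.0715 m, I = 2 × 0.0715 × 9.50×10⁻⁵ / (4π×10⁻⁷) = 10.8 A.

I ≈ 11 A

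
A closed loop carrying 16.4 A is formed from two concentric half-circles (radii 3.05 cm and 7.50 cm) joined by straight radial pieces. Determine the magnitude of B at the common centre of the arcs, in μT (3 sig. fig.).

The radial connectors point toward the centre, so dl × r̂ = 0 and they contribute nothing.
Each semicircle gives μ₀I/(4R): inner arc 1.69×10⁻⁴ T, outer arc 6.87×10⁻⁵ T.
The two arcs carry current in opposite angular senses, so their fields oppose: B = |1.69×10⁻⁴ − 6.87×10⁻⁵| = 1.00×10⁻⁴ T.

B ≈ 100 μT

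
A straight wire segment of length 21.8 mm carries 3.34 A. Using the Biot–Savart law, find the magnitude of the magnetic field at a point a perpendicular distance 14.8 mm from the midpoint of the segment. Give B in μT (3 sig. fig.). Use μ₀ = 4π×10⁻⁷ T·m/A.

B ≈ 26.8 μT

For a finite straight segment, B = (μ₀I/4πd)(sinθ₁ + sinθ₂), where θ₁, θ₂ are the angles from the perpendicular to each end.
The perpendicular from the point meets the wire at its midpoint, so each end is L/2 = 0.0109 m away along the wire.
sinθ₁ = 0.0109/√(0.0109²+0.0148²) = 0.5930; sinθ₂ = 0.0109/√(0.0109²+0.0148²) = 0.5930.
B = (4π×10⁻⁷ × 3.34) / (4π × 0.0148) × (0.5930 + 0.5930) = 2.68×10⁻⁵ T.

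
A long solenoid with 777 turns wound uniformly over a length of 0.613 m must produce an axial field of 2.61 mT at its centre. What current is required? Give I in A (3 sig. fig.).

I ≈ 1.64 A

Inside a long solenoid B = μ₀nI with n = 1268 m⁻¹, so I = B/(μ₀n).
I = 2.61×10⁻³ / (4π×10⁻⁷ × 1268) = 1.64 A.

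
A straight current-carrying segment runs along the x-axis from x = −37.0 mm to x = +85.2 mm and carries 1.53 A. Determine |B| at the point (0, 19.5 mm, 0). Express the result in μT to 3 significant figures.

For a finite straight segment, B = (μ₀I/4πd)(sinθ₁ + sinθ₂), where θ₁, θ₂ are the angles from the perpendicular to each end.
The perpendicular distance is d = 0.0195 m; the end-offsets along the wire are a = 0.037 m and b = 0.0852 m.
sinθ₁ = 0.037/√(0.037²+0.0195²) = 0.8847; sinθ₂ = 0.0852/√(0.0852²+0.0195²) = 0.9748.
B = (4π×10⁻⁷ × 1.53) / (4π × 0.0195) × (0.8847 + 0.9748) = 1.46×10⁻⁵ T.

B ≈ 14.6 μT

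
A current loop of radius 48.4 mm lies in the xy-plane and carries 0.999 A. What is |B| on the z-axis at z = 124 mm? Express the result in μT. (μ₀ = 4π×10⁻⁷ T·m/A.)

On the axis of a circular loop, B = μ₀IR² / [2(R²+z²)^(3/2)].
R² + z² = (0.0484)² + (0.124)² = 0.01772 m², and (R²+z²)^(3/2) = 2.36×10⁻³ m³.
B = (4π×10⁻⁷ × 0.999 × 0.002343) / (2 × 2.36×10⁻³) = 6.23×10⁻⁷ T.

B ≈ 0.623 μT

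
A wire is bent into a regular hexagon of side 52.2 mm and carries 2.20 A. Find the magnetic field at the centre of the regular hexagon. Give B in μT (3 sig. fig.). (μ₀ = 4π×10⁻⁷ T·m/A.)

B ≈ 29.2 μT

Each side is a finite straight segment at perpendicular distance d = a/(2 tan(π/6)) = 0.04521 m from the centre, with end-angles ±π/6.
One side contributes B₁ = (μ₀I/4πd)·2 sin(π/6) = 4.87×10⁻⁶ T.
All 6 sides add in the same direction: B = 6 × 4.87×10⁻⁶ = 2.92×10⁻⁵ T.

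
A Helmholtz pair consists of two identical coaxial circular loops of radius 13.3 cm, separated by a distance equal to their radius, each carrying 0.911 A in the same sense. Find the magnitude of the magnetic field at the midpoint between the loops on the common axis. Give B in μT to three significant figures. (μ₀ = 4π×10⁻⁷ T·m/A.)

Each loop contributes B = μ₀IR²/[2(R²+z²)^(3/2)] on the axis, with z measured from that loop.
Loop 1 (z = 0.0665 m): B₁ = 3.08×10⁻⁶ T. Loop 2 (z = 0.0665 m): B₂ = 3.08×10⁻⁶ T.
The fields add: B = B₁ + B₂ = 6.16×10⁻⁶ T.

B ≈ 6.16 μT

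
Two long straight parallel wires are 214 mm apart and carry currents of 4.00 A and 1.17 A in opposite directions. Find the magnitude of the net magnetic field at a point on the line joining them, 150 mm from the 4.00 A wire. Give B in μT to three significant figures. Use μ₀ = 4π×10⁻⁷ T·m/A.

Each long wire gives B = μ₀I/(2πd). Distances are d₁ = 0.15 m and d₂ = 0.064 m.
B₁ = 5.33×10⁻⁶ T, B₂ = 3.66×10⁻⁶ T.
Between antiparallel currents both contributions point the same way, so they add. B = B₁ + B₂ = 5.33×10⁻⁶ + 3.66×10⁻⁶ = 8.99×10⁻⁶ T.

B ≈ 8.99 μT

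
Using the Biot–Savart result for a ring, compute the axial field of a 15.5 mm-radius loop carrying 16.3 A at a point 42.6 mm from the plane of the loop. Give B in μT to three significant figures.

B ≈ 26.4 μT

On the axis of a circular loop, B = μ₀IR² / [2(R²+z²)^(3/2)].
R² + z² = (0.0155)² + (0.0426)² = 0.002055 m², and (R²+z²)^(3/2) = 9.32×10⁻⁵ m³.
B = (4π×10⁻⁷ × 16.3 × 0.0002402) / (2 × 9.32×10⁻⁵) = 2.64×10⁻⁵ T.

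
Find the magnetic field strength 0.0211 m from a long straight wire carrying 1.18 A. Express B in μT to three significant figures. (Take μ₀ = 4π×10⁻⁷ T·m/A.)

B ≈ 11.2 μT

For an infinitely long straight wire, B = μ₀I/(2πd).
B = (4π×10⁻⁷ × 1.18) / (2π × 0.0211) = 1.12×10⁻⁵ T.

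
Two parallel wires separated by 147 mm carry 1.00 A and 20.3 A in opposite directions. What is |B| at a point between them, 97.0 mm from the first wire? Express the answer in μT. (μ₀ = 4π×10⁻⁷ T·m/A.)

B ≈ 83.3 μT

Each long wire gives B = μ₀I/(2πd). Distances are d₁ = 0.097 m and d₂ = 0.05 m.
B₁ = 2.06×10⁻⁶ T, B₂ = 8.12×10⁻⁵ T.
Between antiparallel currents both contributions point the same way, so they add. B = B₁ + B₂ = 2.06×10⁻⁶ + 8.12×10⁻⁵ = 8.33×10⁻⁵ T.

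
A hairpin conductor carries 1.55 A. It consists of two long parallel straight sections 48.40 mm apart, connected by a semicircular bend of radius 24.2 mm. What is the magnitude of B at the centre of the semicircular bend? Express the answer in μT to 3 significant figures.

B ≈ 32.9 μT

The semicircular arc contributes B_arc = μ₀I·π/(4πR) = μ₀I/(4R) = 2.01×10⁻⁵ T.
Each semi-infinite lead is at perpendicular distance R = 0.0242 m from the centre, with the perpendicular foot at its near end, so it contributes μ₀I/(4πR); both point the same way, together 1.28×10⁻⁵ T.
Arc and leads all point the same direction: B = 2.01×10⁻⁵ + 1.28×10⁻⁵ = 3.29×10⁻⁵ T.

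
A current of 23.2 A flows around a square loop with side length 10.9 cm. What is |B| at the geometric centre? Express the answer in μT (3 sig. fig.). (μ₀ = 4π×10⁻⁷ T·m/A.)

B ≈ 241 μT

Each side is a finite straight segment at perpendicular distance d = a/(2 tan(π/4)) = 0.0545 m from the centre, with end-angles ±π/4.
One side contributes B₁ = (μ₀I/4πd)·2 sin(π/4) = 6.02×10⁻⁵ T.
All 4 sides add in the same direction: B = 4 × 6.02×10⁻⁵ = 2.41×10⁻⁴ T.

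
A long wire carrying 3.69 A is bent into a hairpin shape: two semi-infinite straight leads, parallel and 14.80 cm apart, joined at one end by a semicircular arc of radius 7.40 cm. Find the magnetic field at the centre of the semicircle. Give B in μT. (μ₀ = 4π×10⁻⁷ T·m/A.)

B ≈ 25.6 μT

The semicircular arc contributes B_arc = μ₀I·π/(4πR) = μ₀I/(4R) = 1.57×10⁻⁵ T.
Each semi-infinite lead is at perpendicular distance R = 0.074 m from the centre, with the perpendicular foot at its near end, so it contributes μ₀I/(4πR); both point the same way, together 9.97×10⁻⁶ T.
Arc and leads all point the same direction: B = 1.57×10⁻⁵ + 9.97×10⁻⁶ = 2.56×10⁻⁵ T.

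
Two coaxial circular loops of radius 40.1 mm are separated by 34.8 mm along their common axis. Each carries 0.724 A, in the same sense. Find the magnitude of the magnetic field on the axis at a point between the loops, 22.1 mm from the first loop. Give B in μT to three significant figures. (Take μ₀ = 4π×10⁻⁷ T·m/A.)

Each loop contributes B = μ₀IR²/[2(R²+z²)^(3/2)] on the axis, with z measured from that loop.
Loop 1 (z = 0.0221 m): B₁ = 7.62×10⁻⁶ T. Loop 2 (z = 0.0127 m): B₂ = 9.83×10⁻⁶ T.
The fields add: B = B₁ + B₂ = 1.74×10⁻⁵ T.

B ≈ 17.4 μT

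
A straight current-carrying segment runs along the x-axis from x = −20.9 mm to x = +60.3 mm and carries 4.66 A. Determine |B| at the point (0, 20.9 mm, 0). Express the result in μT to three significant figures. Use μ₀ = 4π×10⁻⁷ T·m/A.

For a finite straight segment, B = (μ₀I/4πd)(sinθ₁ + sinθ₂), where θ₁, θ₂ are the angles from the perpendicular to each end.
The perpendicular distance is d = 0.0209 m; the end-offsets along the wire are a = 0.0209 m and b = 0.0603 m.
sinθ₁ = 0.0209/√(0.0209²+0.0209²) = 0.7071; sinθ₂ = 0.0603/√(0.0603²+0.0209²) = 0.9449.
B = (4π×10⁻⁷ × 4.66) / (4π × 0.0209) × (0.7071 + 0.9449) = 3.68×10⁻⁵ T.

B ≈ 36.8 μT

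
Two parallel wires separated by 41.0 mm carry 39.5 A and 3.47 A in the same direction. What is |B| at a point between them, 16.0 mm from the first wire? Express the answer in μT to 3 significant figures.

B ≈ 466 μT

Each long wire gives B = μ₀I/(2πd). Distances are d₁ = 0.016 m and d₂ = 0.025 m.
B₁ = 4.94×10⁻⁴ T, B₂ = 2.78×10⁻⁵ T.
Between parallel currents the two contributions point in opposite directions, so they subtract. B = |B₁ − B₂| = |4.94×10⁻⁴ − 2.78×10⁻⁵| = 4.66×10⁻⁴ T.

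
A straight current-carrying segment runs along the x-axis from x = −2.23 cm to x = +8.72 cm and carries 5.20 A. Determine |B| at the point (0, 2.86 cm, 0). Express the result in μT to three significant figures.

For a finite straight segment, B = (μ₀I/4πd)(sinθ₁ + sinθ₂), where θ₁, θ₂ are the angles from the perpendicular to each end.
The perpendicular distance is d = 0.0286 m; the end-offsets along the wire are a = 0.0223 m and b = 0.0872 m.
sinθ₁ = 0.0223/√(0.0223²+0.0286²) = 0.6149; sinθ₂ = 0.0872/√(0.0872²+0.0286²) = 0.9502.
B = (4π×10⁻⁷ × 5.20) / (4π × 0.0286) × (0.6149 + 0.9502) = 2.85×10⁻⁵ T.

B ≈ 28.5 μT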